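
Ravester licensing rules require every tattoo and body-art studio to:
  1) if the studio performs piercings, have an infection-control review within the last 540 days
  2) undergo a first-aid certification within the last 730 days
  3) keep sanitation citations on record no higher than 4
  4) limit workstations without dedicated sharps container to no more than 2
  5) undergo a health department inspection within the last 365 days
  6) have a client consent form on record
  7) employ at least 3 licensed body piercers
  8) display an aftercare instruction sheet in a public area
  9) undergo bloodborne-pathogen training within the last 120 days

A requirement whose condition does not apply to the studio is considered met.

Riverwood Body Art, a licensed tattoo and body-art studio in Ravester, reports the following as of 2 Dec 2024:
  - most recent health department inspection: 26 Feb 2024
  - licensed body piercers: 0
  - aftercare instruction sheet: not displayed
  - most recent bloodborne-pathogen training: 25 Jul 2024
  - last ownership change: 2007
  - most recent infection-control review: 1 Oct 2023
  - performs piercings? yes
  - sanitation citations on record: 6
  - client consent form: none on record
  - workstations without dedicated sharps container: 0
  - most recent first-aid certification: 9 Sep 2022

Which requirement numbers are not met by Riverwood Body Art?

2, 3, 6, 7, 8, 9

1. condition 'performs piercings' holds; infection-control review 428 days ago vs limit 540 → met
2. first-aid certification 815 days ago vs limit 730 → not met
3. sanitation citations on record 6 > 4 → not met
4. workstations without dedicated sharps container 0 ≤ 2 → met
5. health department inspection 280 days ago vs limit 365 → met
6. client consent form absent → not met
7. licensed body piercers 0 < 3 → not met
8. aftercare instruction sheet absent → not met
9. bloodborne-pathogen training 130 days ago vs limit 120 → not met
Not met: 2, 3, 6, 7, 8, 9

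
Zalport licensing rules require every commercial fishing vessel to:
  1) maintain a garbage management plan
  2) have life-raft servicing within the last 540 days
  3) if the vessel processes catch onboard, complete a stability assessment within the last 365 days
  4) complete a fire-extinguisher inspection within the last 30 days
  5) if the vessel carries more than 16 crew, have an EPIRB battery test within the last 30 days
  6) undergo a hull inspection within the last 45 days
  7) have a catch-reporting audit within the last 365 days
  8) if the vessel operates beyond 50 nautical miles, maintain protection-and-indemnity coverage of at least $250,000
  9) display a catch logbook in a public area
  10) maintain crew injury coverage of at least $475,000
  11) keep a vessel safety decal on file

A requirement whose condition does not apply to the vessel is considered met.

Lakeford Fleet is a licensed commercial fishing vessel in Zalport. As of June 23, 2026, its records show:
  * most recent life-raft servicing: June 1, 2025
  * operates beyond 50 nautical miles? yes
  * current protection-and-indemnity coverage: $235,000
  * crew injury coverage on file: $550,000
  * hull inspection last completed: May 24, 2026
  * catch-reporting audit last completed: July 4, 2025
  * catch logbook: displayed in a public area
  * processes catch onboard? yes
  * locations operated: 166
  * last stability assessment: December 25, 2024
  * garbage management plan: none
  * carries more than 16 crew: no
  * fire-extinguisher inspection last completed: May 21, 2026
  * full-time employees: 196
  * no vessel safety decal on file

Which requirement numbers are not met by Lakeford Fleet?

1, 3, 4, 8, 11

1. garbage management plan absent → not met
2. life-raft servicing 387 days ago vs limit 540 → met
3. condition 'processes catch onboard' holds; stability assessment 545 days ago vs limit 365 → not met
4. fire-extinguisher inspection 33 days ago vs limit 30 → not met
5. condition 'carries more than 16 crew' does not hold → requirement n/a → met
6. hull inspection 30 days ago vs limit 45 → met
7. catch-reporting audit 354 days ago vs limit 365 → met
8. condition 'operates beyond 50 nautical miles' holds; protection-and-indemnity coverage $235,000 < $250,000 → not met
9. catch logbook present → met
10. crew injury coverage $550,000 ≥ $475,000 → met
11. vessel safety decal absent → not met
Not met: 1, 3, 4, 8, 11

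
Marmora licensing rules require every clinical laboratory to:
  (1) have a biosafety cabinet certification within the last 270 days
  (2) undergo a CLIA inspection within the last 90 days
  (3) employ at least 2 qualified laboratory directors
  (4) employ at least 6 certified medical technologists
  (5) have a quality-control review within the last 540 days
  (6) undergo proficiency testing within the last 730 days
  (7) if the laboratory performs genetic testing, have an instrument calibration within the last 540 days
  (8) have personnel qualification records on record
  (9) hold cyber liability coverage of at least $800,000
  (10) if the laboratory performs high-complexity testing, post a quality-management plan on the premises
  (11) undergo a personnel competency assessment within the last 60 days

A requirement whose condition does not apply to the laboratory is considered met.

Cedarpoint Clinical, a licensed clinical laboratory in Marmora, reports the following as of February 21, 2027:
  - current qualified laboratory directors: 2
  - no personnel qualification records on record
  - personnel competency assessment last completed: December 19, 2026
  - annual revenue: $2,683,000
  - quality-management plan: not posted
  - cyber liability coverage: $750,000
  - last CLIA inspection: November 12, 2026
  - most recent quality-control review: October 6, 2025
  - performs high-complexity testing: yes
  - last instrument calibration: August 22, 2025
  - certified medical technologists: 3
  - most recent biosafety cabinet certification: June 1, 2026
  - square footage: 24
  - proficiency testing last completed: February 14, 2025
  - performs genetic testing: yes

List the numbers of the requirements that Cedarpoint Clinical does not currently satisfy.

1. biosafety cabinet certification 265 days ago vs limit 270 → met
2. CLIA inspection 101 days ago vs limit 90 → not met
3. qualified laboratory directors 2 ≥ 2 → met
4. certified medical technologists 3 < 6 → not met
5. quality-control review 503 days ago vs limit 540 → met
6. proficiency testing 737 days ago vs limit 730 → not met
7. condition 'performs genetic testing' holds; instrument calibration 548 days ago vs limit 540 → not met
8. personnel qualification records absent → not met
9. cyber liability coverage $750,000 < $800,000 → not met
10. condition 'performs high-complexity testing' holds; quality-management plan absent → not met
11. personnel competency assessment 64 days ago vs limit 60 → not met
Not met: 2, 4, 6, 7, 8, 9, 10, 11

2, 4, 6, 7, 8, 9, 10, 11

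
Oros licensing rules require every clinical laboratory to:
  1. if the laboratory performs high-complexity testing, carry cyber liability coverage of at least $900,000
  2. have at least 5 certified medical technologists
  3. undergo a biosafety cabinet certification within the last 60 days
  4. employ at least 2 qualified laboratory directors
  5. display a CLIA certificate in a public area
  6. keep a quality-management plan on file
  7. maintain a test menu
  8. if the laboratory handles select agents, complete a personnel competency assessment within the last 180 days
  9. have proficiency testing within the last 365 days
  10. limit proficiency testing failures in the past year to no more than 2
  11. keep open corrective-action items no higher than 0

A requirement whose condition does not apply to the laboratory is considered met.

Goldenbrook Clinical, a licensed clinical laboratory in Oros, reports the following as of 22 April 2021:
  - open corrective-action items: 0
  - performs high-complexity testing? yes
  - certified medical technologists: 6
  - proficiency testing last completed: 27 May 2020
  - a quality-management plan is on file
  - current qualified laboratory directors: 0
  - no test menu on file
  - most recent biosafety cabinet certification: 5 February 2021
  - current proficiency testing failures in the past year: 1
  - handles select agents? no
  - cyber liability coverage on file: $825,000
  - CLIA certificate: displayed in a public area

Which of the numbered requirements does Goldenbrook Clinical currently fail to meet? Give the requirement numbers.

1, 3, 4, 7

1. condition 'performs high-complexity testing' holds; cyber liability coverage $825,000 < $900,000 → not met
2. certified medical technologists 6 ≥ 5 → met
3. biosafety cabinet certification 76 days ago vs limit 60 → not met
4. qualified laboratory directors 0 < 2 → not met
5. CLIA certificate present → met
6. quality-management plan present → met
7. test menu absent → not met
8. condition 'handles select agents' does not hold → requirement n/a → met
9. proficiency testing 330 days ago vs limit 365 → met
10. proficiency testing failures in the past year 1 ≤ 2 → met
11. open corrective-action items 0 ≤ 0 → met
Not met: 1, 3, 4, 7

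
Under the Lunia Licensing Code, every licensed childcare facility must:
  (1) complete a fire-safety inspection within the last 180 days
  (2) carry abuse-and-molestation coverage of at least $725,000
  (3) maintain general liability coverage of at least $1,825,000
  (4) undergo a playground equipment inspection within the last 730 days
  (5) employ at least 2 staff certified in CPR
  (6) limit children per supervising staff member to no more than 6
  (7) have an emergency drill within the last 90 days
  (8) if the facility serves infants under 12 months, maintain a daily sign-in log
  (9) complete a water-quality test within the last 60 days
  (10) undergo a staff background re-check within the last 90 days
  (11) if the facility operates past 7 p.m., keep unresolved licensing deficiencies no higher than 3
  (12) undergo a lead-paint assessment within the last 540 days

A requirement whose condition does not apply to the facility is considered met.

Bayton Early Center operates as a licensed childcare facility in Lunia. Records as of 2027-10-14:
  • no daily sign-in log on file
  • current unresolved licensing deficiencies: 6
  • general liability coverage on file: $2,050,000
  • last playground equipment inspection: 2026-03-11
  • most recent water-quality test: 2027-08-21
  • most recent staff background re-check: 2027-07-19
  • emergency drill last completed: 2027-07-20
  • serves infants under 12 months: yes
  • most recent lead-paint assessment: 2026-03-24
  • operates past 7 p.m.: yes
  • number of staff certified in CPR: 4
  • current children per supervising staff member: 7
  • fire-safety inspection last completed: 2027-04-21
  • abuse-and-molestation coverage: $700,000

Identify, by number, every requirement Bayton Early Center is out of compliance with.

1. fire-safety inspection 176 days ago vs limit 180 → met
2. abuse-and-molestation coverage $700,000 < $725,000 → not met
3. general liability coverage $2,050,000 ≥ $1,825,000 → met
4. playground equipment inspection 582 days ago vs limit 730 → met
5. staff certified in CPR 4 ≥ 2 → met
6. children per supervising staff member 7 > 6 → not met
7. emergency drill 86 days ago vs limit 90 → met
8. condition 'serves infants under 12 months' holds; daily sign-in log absent → not met
9. water-quality test 54 days ago vs limit 60 → met
10. staff background re-check 87 days ago vs limit 90 → met
11. condition 'operates past 7 p.m.' holds; unresolved licensing deficiencies 6 > 3 → not met
12. lead-paint assessment 569 days ago vs limit 540 → not met
Not met: 2, 6, 8, 11, 12

2, 6, 8, 11, 12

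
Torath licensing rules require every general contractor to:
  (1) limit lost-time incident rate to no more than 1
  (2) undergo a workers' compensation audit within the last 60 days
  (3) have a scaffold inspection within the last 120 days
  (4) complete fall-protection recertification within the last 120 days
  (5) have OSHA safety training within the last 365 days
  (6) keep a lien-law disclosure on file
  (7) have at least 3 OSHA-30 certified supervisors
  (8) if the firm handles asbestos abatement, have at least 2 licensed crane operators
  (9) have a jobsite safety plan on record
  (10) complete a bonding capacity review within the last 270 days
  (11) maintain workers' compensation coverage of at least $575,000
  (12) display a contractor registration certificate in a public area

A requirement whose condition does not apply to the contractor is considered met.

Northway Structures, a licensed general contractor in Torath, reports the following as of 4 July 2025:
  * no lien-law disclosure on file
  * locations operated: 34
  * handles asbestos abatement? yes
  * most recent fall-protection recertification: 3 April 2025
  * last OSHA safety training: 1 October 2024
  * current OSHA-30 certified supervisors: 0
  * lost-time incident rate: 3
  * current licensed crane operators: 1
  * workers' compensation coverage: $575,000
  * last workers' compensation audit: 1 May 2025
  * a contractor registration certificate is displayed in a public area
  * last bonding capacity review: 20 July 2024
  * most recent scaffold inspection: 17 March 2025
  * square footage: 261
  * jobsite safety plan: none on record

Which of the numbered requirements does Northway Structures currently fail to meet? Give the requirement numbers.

1, 2, 6, 7, 8, 9, 10

1. lost-time incident rate 3 > 1 → not met
2. workers' compensation audit 64 days ago vs limit 60 → not met
3. scaffold inspection 109 days ago vs limit 120 → met
4. fall-protection recertification 92 days ago vs limit 120 → met
5. OSHA safety training 276 days ago vs limit 365 → met
6. lien-law disclosure absent → not met
7. OSHA-30 certified supervisors 0 < 3 → not met
8. condition 'handles asbestos abatement' holds; licensed crane operators 1 < 2 → not met
9. jobsite safety plan absent → not met
10. bonding capacity review 349 days ago vs limit 270 → not met
11. workers' compensation coverage $575,000 ≥ $575,000 → met
12. contractor registration certificate present → met
Not met: 1, 2, 6, 7, 8, 9, 10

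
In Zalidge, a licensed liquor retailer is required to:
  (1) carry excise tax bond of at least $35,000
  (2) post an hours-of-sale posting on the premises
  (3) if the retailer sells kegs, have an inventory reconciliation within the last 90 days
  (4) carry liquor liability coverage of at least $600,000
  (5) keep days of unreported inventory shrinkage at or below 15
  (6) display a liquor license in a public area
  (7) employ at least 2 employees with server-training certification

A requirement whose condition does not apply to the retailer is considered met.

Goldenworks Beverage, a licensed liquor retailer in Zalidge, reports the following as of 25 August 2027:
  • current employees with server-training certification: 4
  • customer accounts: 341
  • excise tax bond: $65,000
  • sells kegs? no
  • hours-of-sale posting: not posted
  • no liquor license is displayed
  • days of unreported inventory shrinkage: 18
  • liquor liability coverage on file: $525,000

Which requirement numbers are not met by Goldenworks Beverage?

2, 4, 5, 6

1. excise tax bond $65,000 ≥ $35,000 → met
2. hours-of-sale posting absent → not met
3. condition 'sells kegs' does not hold → requirement n/a → met
4. liquor liability coverage $525,000 < $600,000 → not met
5. days of unreported inventory shrinkage 18 > 15 → not met
6. liquor license absent → not met
7. employees with server-training certification 4 ≥ 2 → met
Not met: 2, 4, 5, 6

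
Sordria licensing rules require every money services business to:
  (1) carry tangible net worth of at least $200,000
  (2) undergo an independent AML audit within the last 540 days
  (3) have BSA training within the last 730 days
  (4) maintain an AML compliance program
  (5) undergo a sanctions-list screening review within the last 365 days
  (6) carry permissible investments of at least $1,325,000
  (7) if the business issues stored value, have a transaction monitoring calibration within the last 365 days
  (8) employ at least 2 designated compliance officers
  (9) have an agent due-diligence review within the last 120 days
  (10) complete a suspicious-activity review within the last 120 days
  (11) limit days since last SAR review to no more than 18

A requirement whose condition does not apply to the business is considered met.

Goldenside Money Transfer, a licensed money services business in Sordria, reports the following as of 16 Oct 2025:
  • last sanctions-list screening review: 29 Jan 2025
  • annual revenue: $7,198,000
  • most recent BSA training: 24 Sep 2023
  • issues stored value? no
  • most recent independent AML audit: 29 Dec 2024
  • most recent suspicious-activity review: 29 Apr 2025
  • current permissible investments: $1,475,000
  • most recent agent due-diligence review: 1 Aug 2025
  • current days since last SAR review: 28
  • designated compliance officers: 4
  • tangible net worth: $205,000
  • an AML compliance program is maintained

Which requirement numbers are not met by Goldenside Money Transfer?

1. tangible net worth $205,000 ≥ $200,000 → met
2. independent AML audit 291 days ago vs limit 540 → met
3. BSA training 753 days ago vs limit 730 → not met
4. AML compliance program present → met
5. sanctions-list screening review 260 days ago vs limit 365 → met
6. permissible investments $1,475,000 ≥ $1,325,000 → met
7. condition 'issues stored value' does not hold → requirement n/a → met
8. designated compliance officers 4 ≥ 2 → met
9. agent due-diligence review 76 days ago vs limit 120 → met
10. suspicious-activity review 170 days ago vs limit 120 → not met
11. days since last SAR review 28 > 18 → not met
Not met: 3, 10, 11

3, 10, 11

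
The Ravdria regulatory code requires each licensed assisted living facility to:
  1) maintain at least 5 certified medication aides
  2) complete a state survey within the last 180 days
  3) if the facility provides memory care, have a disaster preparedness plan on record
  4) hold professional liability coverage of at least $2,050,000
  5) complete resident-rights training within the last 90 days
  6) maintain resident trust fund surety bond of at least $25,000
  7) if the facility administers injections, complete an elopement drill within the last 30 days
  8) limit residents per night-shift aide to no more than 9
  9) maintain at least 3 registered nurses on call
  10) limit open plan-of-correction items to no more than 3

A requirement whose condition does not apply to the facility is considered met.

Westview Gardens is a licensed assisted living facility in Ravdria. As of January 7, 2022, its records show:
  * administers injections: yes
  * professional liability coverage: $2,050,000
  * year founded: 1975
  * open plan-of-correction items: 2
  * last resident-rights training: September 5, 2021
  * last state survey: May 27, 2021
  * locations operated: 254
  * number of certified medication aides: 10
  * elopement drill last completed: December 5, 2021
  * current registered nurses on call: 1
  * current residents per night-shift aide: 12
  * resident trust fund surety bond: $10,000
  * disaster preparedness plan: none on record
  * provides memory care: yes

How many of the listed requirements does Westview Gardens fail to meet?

1. certified medication aides 10 ≥ 5 → met
2. state survey 225 days ago vs limit 180 → not met
3. condition 'provides memory care' holds; disaster preparedness plan absent → not met
4. professional liability coverage $2,050,000 ≥ $2,050,000 → met
5. resident-rights training 124 days ago vs limit 90 → not met
6. resident trust fund surety bond $10,000 < $25,000 → not met
7. condition 'administers injections' holds; elopement drill 33 days ago vs limit 30 → not met
8. residents per night-shift aide 12 > 9 → not met
9. registered nurses on call 1 < 3 → not met
10. open plan-of-correction items 2 ≤ 3 → met
Not met: 7 of 10

7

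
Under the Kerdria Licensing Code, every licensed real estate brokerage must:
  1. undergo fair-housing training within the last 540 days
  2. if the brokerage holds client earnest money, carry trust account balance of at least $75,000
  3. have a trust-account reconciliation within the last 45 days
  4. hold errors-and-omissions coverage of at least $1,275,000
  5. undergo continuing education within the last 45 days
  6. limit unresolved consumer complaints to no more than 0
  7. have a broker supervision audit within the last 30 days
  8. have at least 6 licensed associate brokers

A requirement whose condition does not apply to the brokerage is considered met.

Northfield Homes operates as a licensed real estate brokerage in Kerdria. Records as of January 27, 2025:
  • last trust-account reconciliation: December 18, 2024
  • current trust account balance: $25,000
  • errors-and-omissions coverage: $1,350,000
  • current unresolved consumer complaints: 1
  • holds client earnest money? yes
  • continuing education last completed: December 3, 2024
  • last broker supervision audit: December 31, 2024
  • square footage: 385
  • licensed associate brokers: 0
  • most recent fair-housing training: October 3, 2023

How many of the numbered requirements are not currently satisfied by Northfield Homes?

1. fair-housing training 482 days ago vs limit 540 → met
2. condition 'holds client earnest money' holds; trust account balance $25,000 < $75,000 → not met
3. trust-account reconciliation 40 days ago vs limit 45 → met
4. errors-and-omissions coverage $1,350,000 ≥ $1,275,000 → met
5. continuing education 55 days ago vs limit 45 → not met
6. unresolved consumer complaints 1 > 0 → not met
7. broker supervision audit 27 days ago vs limit 30 → met
8. licensed associate brokers 0 < 6 → not met
Not met: 4 of 8

4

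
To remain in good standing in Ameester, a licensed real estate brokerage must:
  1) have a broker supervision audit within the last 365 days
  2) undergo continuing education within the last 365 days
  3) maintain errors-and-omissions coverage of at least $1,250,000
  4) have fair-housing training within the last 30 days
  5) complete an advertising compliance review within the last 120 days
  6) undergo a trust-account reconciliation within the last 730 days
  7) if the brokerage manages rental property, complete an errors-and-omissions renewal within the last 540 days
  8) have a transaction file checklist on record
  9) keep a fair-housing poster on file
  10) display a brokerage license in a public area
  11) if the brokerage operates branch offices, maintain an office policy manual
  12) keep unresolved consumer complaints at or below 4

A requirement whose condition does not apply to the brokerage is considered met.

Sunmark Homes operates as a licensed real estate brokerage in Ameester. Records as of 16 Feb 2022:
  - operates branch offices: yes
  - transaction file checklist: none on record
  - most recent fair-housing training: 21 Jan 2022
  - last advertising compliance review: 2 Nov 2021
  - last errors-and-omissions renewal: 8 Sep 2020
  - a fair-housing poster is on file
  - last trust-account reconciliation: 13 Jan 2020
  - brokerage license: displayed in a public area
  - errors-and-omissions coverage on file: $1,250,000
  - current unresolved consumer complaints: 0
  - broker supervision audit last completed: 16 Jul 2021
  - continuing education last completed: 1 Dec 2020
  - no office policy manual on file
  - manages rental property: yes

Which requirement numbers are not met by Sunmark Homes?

1. broker supervision audit 215 days ago vs limit 365 → met
2. continuing education 442 days ago vs limit 365 → not met
3. errors-and-omissions coverage $1,250,000 ≥ $1,250,000 → met
4. fair-housing training 26 days ago vs limit 30 → met
5. advertising compliance review 106 days ago vs limit 120 → met
6. trust-account reconciliation 765 days ago vs limit 730 → not met
7. condition 'manages rental property' holds; errors-and-omissions renewal 526 days ago vs limit 540 → met
8. transaction file checklist absent → not met
9. fair-housing poster present → met
10. brokerage license present → met
11. condition 'operates branch offices' holds; office policy manual absent → not met
12. unresolved consumer complaints 0 ≤ 4 → met
Not met: 2, 6, 8, 11

2, 6, 8, 11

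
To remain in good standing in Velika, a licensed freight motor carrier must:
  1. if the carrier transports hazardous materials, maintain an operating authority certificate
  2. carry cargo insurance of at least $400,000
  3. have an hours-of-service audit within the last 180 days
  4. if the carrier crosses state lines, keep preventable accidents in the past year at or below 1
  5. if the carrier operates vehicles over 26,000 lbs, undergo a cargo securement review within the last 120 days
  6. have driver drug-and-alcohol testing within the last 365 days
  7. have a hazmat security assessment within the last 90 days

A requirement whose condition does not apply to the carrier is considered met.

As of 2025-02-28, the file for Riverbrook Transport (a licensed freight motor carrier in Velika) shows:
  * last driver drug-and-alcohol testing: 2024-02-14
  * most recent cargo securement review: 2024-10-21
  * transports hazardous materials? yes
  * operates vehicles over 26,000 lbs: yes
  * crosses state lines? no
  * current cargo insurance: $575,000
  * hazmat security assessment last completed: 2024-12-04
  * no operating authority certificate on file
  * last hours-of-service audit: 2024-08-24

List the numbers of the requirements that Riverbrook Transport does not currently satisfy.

1, 3, 5, 6

1. condition 'transports hazardous materials' holds; operating authority certificate absent → not met
2. cargo insurance $575,000 ≥ $400,000 → met
3. hours-of-service audit 188 days ago vs limit 180 → not met
4. condition 'crosses state lines' does not hold → requirement n/a → met
5. condition 'operates vehicles over 26,000 lbs' holds; cargo securement review 130 days ago vs limit 120 → not met
6. driver drug-and-alcohol testing 380 days ago vs limit 365 → not met
7. hazmat security assessment 86 days ago vs limit 90 → met
Not met: 1, 3, 5, 6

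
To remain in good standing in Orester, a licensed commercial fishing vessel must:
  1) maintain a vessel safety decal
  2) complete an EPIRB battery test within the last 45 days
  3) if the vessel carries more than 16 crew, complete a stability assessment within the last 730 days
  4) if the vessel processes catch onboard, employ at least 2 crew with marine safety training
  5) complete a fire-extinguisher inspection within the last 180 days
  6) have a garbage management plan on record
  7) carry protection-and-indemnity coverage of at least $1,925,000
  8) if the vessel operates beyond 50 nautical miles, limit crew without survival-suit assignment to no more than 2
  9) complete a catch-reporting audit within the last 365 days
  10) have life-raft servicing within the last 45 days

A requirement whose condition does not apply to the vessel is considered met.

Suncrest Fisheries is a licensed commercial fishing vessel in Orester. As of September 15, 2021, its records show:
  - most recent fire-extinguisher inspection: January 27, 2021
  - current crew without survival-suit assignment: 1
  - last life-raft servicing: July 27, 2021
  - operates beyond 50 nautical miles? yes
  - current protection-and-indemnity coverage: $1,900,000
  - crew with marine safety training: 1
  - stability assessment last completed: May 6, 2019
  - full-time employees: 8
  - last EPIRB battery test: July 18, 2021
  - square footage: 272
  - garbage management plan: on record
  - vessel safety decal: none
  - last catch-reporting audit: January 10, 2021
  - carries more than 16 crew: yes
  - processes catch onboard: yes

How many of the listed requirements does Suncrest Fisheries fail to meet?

7

1. vessel safety decal absent → not met
2. EPIRB battery test 59 days ago vs limit 45 → not met
3. condition 'carries more than 16 crew' holds; stability assessment 863 days ago vs limit 730 → not met
4. condition 'processes catch onboard' holds; crew with marine safety training 1 < 2 → not met
5. fire-extinguisher inspection 231 days ago vs limit 180 → not met
6. garbage management plan present → met
7. protection-and-indemnity coverage $1,900,000 < $1,925,000 → not met
8. condition 'operates beyond 50 nautical miles' holds; crew without survival-suit assignment 1 ≤ 2 → met
9. catch-reporting audit 248 days ago vs limit 365 → met
10. life-raft servicing 50 days ago vs limit 45 → not met
Not met: 7 of 10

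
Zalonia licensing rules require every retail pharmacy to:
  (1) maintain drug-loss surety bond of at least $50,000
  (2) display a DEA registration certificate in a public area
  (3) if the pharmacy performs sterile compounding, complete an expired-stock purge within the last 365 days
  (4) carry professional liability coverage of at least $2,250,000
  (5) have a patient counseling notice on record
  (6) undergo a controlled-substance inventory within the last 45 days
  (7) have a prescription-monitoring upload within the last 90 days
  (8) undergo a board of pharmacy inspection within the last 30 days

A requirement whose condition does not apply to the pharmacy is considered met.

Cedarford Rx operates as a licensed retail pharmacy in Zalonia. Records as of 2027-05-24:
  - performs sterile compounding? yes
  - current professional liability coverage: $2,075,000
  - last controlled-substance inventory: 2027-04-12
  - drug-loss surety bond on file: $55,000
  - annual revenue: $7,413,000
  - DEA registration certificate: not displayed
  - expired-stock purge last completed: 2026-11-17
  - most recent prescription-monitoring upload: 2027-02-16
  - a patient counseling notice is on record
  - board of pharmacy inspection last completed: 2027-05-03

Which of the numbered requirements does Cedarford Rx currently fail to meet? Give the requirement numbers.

1. drug-loss surety bond $55,000 ≥ $50,000 → met
2. DEA registration certificate absent → not met
3. condition 'performs sterile compounding' holds; expired-stock purge 188 days ago vs limit 365 → met
4. professional liability coverage $2,075,000 < $2,250,000 → not met
5. patient counseling notice present → met
6. controlled-substance inventory 42 days ago vs limit 45 → met
7. prescription-monitoring upload 97 days ago vs limit 90 → not met
8. board of pharmacy inspection 21 days ago vs limit 30 → met
Not met: 2, 4, 7

2, 4, 7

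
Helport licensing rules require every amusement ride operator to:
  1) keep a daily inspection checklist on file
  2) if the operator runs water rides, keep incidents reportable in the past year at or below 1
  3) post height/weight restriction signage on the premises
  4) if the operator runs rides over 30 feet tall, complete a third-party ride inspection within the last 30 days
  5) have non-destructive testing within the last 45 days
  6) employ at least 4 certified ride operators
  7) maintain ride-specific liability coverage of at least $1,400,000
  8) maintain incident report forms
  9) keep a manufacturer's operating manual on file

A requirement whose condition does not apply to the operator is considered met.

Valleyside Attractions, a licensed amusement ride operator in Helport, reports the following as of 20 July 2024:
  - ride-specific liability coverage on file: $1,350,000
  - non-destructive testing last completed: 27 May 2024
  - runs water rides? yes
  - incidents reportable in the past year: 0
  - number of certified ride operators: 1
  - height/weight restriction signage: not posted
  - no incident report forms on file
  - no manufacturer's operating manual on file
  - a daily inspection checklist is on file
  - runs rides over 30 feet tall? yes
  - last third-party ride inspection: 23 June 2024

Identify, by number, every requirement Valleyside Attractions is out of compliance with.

3, 5, 6, 7, 8, 9

1. daily inspection checklist present → met
2. condition 'runs water rides' holds; incidents reportable in the past year 0 ≤ 1 → met
3. height/weight restriction signage absent → not met
4. condition 'runs rides over 30 feet tall' holds; third-party ride inspection 27 days ago vs limit 30 → met
5. non-destructive testing 54 days ago vs limit 45 → not met
6. certified ride operators 1 < 4 → not met
7. ride-specific liability coverage $1,350,000 < $1,400,000 → not met
8. incident report forms absent → not met
9. manufacturer's operating manual absent → not met
Not met: 3, 5, 6, 7, 8, 9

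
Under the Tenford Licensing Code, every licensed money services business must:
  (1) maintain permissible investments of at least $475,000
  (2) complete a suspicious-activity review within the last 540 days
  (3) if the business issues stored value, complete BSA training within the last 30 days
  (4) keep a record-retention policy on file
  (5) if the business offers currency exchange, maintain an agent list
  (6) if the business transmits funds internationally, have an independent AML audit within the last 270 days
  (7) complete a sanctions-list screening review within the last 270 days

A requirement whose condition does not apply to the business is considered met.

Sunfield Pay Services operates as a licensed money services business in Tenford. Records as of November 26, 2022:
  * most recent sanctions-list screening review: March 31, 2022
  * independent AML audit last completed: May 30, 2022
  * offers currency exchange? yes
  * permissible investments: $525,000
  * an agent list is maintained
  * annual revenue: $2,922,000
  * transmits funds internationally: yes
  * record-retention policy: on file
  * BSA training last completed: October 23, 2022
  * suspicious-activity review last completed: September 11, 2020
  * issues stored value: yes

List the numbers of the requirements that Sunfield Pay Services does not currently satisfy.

1. permissible investments $525,000 ≥ $475,000 → met
2. suspicious-activity review 806 days ago vs limit 540 → not met
3. condition 'issues stored value' holds; BSA training 34 days ago vs limit 30 → not met
4. record-retention policy present → met
5. condition 'offers currency exchange' holds; agent list present → met
6. condition 'transmits funds internationally' holds; independent AML audit 180 days ago vs limit 270 → met
7. sanctions-list screening review 240 days ago vs limit 270 → met
Not met: 2, 3

2, 3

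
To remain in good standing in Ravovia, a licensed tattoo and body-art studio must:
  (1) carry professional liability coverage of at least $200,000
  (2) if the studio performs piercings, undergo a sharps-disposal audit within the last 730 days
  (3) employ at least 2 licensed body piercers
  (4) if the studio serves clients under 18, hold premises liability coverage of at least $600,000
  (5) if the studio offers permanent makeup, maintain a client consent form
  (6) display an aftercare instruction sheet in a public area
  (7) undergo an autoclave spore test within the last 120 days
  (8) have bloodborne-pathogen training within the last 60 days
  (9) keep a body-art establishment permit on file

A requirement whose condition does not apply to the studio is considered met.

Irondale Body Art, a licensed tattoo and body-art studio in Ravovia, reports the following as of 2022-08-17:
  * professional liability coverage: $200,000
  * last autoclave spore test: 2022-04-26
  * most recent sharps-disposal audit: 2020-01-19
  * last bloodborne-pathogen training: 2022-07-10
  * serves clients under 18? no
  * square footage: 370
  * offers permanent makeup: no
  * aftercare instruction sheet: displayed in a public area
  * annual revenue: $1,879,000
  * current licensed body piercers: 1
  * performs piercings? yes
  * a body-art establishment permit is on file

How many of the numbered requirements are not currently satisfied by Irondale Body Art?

1. professional liability coverage $200,000 ≥ $200,000 → met
2. condition 'performs piercings' holds; sharps-disposal audit 941 days ago vs limit 730 → not met
3. licensed body piercers 1 < 2 → not met
4. condition 'serves clients under 18' does not hold → requirement n/a → met
5. condition 'offers permanent makeup' does not hold → requirement n/a → met
6. aftercare instruction sheet present → met
7. autoclave spore test 113 days ago vs limit 120 → met
8. bloodborne-pathogen training 38 days ago vs limit 60 → met
9. body-art establishment permit present → met
Not met: 2 of 9

2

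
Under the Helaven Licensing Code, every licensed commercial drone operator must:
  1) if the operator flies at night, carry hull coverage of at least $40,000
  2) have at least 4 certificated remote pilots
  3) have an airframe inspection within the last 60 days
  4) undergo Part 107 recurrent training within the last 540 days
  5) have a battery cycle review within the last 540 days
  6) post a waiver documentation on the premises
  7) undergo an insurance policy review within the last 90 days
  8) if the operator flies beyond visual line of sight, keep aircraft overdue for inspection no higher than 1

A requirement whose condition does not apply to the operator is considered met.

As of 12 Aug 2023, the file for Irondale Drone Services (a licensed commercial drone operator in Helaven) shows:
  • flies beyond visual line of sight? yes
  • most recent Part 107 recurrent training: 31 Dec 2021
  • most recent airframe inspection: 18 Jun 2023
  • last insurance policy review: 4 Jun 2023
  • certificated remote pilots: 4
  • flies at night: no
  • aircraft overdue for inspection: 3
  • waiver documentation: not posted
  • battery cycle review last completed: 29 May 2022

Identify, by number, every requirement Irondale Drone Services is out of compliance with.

4, 6, 8

1. condition 'flies at night' does not hold → requirement n/a → met
2. certificated remote pilots 4 ≥ 4 → met
3. airframe inspection 55 days ago vs limit 60 → met
4. Part 107 recurrent training 589 days ago vs limit 540 → not met
5. battery cycle review 440 days ago vs limit 540 → met
6. waiver documentation absent → not met
7. insurance policy review 69 days ago vs limit 90 → met
8. condition 'flies beyond visual line of sight' holds; aircraft overdue for inspection 3 > 1 → not met
Not met: 4, 6, 8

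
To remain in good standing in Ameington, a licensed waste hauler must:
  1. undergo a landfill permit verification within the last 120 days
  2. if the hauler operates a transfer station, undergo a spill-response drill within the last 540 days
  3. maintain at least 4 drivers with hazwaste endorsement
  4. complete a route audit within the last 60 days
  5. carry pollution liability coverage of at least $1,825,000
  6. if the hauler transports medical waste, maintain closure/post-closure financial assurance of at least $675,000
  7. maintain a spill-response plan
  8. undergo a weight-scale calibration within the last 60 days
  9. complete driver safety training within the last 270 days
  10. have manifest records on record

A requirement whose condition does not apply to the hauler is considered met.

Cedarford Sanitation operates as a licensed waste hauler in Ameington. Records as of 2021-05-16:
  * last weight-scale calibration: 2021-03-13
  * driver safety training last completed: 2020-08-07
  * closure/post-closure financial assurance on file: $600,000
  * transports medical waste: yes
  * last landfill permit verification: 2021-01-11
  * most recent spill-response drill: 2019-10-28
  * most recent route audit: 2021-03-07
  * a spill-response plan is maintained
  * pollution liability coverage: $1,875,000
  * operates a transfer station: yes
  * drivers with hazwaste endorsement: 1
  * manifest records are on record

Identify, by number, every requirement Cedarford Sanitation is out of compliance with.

1. landfill permit verification 125 days ago vs limit 120 → not met
2. condition 'operates a transfer station' holds; spill-response drill 566 days ago vs limit 540 → not met
3. drivers with hazwaste endorsement 1 < 4 → not met
4. route audit 70 days ago vs limit 60 → not met
5. pollution liability coverage $1,875,000 ≥ $1,825,000 → met
6. condition 'transports medical waste' holds; closure/post-closure financial assurance $600,000 < $675,000 → not met
7. spill-response plan present → met
8. weight-scale calibration 64 days ago vs limit 60 → not met
9. driver safety training 282 days ago vs limit 270 → not met
10. manifest records present → met
Not met: 1, 2, 3, 4, 6, 8, 9

1, 2, 3, 4, 6, 8, 9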